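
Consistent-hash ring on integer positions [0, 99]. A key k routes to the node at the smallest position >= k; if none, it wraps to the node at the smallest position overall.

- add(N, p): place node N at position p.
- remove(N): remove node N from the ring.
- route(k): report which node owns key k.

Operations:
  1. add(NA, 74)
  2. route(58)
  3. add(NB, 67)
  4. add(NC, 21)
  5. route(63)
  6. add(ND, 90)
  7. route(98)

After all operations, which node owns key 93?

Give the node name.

Answer: NC

Derivation:
Op 1: add NA@74 -> ring=[74:NA]
Op 2: route key 58: smallest pos >= 58 is 74 -> NA
Op 3: add NB@67 -> ring=[67:NB,74:NA]
Op 4: add NC@21 -> ring=[21:NC,67:NB,74:NA]
Op 5: route key 63: smallest pos >= 63 is 67 -> NB
Op 6: add ND@90 -> ring=[21:NC,67:NB,74:NA,90:ND]
Op 7: route key 98: none >= 98, wrap to smallest pos 21 -> NC
Final route key 93: none >= 93, wrap to smallest pos 21 -> NC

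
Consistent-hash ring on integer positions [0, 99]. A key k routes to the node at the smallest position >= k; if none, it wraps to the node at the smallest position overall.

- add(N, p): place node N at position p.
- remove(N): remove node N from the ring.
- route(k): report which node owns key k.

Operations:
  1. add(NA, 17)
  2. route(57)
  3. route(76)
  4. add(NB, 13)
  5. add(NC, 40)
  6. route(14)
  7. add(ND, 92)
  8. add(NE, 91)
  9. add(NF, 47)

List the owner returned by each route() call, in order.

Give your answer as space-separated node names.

Answer: NA NA NA

Derivation:
Op 1: add NA@17 -> ring=[17:NA]
Op 2: route key 57: none >= 57, wrap to smallest pos 17 -> NA
Op 3: route key 76: none >= 76, wrap to smallest pos 17 -> NA
Op 4: add NB@13 -> ring=[13:NB,17:NA]
Op 5: add NC@40 -> ring=[13:NB,17:NA,40:NC]
Op 6: route key 14: smallest pos >= 14 is 17 -> NA
Op 7: add ND@92 -> ring=[13:NB,17:NA,40:NC,92:ND]
Op 8: add NE@91 -> ring=[13:NB,17:NA,40:NC,91:NE,92:ND]
Op 9: add NF@47 -> ring=[13:NB,17:NA,40:NC,47:NF,91:NE,92:ND]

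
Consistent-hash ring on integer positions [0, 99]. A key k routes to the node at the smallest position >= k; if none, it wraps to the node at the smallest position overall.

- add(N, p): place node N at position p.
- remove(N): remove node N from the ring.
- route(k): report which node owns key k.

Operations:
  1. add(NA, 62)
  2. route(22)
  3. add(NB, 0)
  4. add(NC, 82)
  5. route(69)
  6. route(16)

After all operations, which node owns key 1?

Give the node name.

Op 1: add NA@62 -> ring=[62:NA]
Op 2: route key 22: smallest pos >= 22 is 62 -> NA
Op 3: add NB@0 -> ring=[0:NB,62:NA]
Op 4: add NC@82 -> ring=[0:NB,62:NA,82:NC]
Op 5: route key 69: smallest pos >= 69 is 82 -> NC
Op 6: route key 16: smallest pos >= 16 is 62 -> NA
Final route key 1: smallest pos >= 1 is 62 -> NA

Answer: NA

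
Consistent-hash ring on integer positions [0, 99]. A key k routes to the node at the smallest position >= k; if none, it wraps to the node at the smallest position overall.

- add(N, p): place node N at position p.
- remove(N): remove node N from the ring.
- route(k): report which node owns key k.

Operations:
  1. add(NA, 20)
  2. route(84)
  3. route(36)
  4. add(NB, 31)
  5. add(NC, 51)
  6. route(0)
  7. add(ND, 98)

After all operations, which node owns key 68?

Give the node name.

Op 1: add NA@20 -> ring=[20:NA]
Op 2: route key 84: none >= 84, wrap to smallest pos 20 -> NA
Op 3: route key 36: none >= 36, wrap to smallest pos 20 -> NA
Op 4: add NB@31 -> ring=[20:NA,31:NB]
Op 5: add NC@51 -> ring=[20:NA,31:NB,51:NC]
Op 6: route key 0: smallest pos >= 0 is 20 -> NA
Op 7: add ND@98 -> ring=[20:NA,31:NB,51:NC,98:ND]
Final route key 68: smallest pos >= 68 is 98 -> ND

Answer: ND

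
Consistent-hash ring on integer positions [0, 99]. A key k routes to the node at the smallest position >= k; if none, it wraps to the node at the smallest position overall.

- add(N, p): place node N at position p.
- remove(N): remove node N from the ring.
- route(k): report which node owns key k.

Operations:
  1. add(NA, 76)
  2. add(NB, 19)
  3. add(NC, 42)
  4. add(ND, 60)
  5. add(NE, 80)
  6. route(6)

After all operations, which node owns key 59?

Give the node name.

Op 1: add NA@76 -> ring=[76:NA]
Op 2: add NB@19 -> ring=[19:NB,76:NA]
Op 3: add NC@42 -> ring=[19:NB,42:NC,76:NA]
Op 4: add ND@60 -> ring=[19:NB,42:NC,60:ND,76:NA]
Op 5: add NE@80 -> ring=[19:NB,42:NC,60:ND,76:NA,80:NE]
Op 6: route key 6: smallest pos >= 6 is 19 -> NB
Final route key 59: smallest pos >= 59 is 60 -> ND

Answer: ND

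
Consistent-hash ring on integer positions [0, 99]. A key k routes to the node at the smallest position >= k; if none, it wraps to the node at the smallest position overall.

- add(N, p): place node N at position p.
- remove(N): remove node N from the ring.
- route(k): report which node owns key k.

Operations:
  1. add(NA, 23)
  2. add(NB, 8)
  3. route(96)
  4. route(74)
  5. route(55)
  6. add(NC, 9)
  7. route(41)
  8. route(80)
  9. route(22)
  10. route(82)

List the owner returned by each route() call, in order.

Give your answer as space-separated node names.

Op 1: add NA@23 -> ring=[23:NA]
Op 2: add NB@8 -> ring=[8:NB,23:NA]
Op 3: route key 96: none >= 96, wrap to smallest pos 8 -> NB
Op 4: route key 74: none >= 74, wrap to smallest pos 8 -> NB
Op 5: route key 55: none >= 55, wrap to smallest pos 8 -> NB
Op 6: add NC@9 -> ring=[8:NB,9:NC,23:NA]
Op 7: route key 41: none >= 41, wrap to smallest pos 8 -> NB
Op 8: route key 80: none >= 80, wrap to smallest pos 8 -> NB
Op 9: route key 22: smallest pos >= 22 is 23 -> NA
Op 10: route key 82: none >= 82, wrap to smallest pos 8 -> NB

Answer: NB NB NB NB NB NA NB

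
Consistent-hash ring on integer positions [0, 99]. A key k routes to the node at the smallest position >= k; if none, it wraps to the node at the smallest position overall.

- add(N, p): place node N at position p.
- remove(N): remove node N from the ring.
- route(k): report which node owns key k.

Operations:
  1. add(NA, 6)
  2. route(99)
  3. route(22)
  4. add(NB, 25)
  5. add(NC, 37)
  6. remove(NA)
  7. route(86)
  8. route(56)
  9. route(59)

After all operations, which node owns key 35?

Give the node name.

Op 1: add NA@6 -> ring=[6:NA]
Op 2: route key 99: none >= 99, wrap to smallest pos 6 -> NA
Op 3: route key 22: none >= 22, wrap to smallest pos 6 -> NA
Op 4: add NB@25 -> ring=[6:NA,25:NB]
Op 5: add NC@37 -> ring=[6:NA,25:NB,37:NC]
Op 6: remove NA -> ring=[25:NB,37:NC]
Op 7: route key 86: none >= 86, wrap to smallest pos 25 -> NB
Op 8: route key 56: none >= 56, wrap to smallest pos 25 -> NB
Op 9: route key 59: none >= 59, wrap to smallest pos 25 -> NB
Final route key 35: smallest pos >= 35 is 37 -> NC

Answer: NC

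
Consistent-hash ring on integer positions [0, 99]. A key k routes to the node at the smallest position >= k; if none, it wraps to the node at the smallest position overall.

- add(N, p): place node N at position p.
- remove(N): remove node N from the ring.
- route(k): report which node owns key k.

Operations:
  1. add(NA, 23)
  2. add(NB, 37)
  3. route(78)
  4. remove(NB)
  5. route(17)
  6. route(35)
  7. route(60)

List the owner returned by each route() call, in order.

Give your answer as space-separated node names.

Op 1: add NA@23 -> ring=[23:NA]
Op 2: add NB@37 -> ring=[23:NA,37:NB]
Op 3: route key 78: none >= 78, wrap to smallest pos 23 -> NA
Op 4: remove NB -> ring=[23:NA]
Op 5: route key 17: smallest pos >= 17 is 23 -> NA
Op 6: route key 35: none >= 35, wrap to smallest pos 23 -> NA
Op 7: route key 60: none >= 60, wrap to smallest pos 23 -> NA

Answer: NA NA NA NA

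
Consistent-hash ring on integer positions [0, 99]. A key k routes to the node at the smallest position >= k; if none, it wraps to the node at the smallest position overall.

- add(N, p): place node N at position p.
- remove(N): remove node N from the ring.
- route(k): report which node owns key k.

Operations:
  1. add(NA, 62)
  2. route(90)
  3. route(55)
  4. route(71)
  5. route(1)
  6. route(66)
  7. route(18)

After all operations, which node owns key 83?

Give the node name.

Op 1: add NA@62 -> ring=[62:NA]
Op 2: route key 90: none >= 90, wrap to smallest pos 62 -> NA
Op 3: route key 55: smallest pos >= 55 is 62 -> NA
Op 4: route key 71: none >= 71, wrap to smallest pos 62 -> NA
Op 5: route key 1: smallest pos >= 1 is 62 -> NA
Op 6: route key 66: none >= 66, wrap to smallest pos 62 -> NA
Op 7: route key 18: smallest pos >= 18 is 62 -> NA
Final route key 83: none >= 83, wrap to smallest pos 62 -> NA

Answer: NA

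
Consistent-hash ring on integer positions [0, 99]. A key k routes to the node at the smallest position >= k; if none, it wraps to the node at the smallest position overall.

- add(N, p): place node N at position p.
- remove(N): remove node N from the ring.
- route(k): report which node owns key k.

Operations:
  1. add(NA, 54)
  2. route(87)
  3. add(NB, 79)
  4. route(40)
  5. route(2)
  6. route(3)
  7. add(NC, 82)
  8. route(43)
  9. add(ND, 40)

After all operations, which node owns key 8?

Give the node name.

Answer: ND

Derivation:
Op 1: add NA@54 -> ring=[54:NA]
Op 2: route key 87: none >= 87, wrap to smallest pos 54 -> NA
Op 3: add NB@79 -> ring=[54:NA,79:NB]
Op 4: route key 40: smallest pos >= 40 is 54 -> NA
Op 5: route key 2: smallest pos >= 2 is 54 -> NA
Op 6: route key 3: smallest pos >= 3 is 54 -> NA
Op 7: add NC@82 -> ring=[54:NA,79:NB,82:NC]
Op 8: route key 43: smallest pos >= 43 is 54 -> NA
Op 9: add ND@40 -> ring=[40:ND,54:NA,79:NB,82:NC]
Final route key 8: smallest pos >= 8 is 40 -> ND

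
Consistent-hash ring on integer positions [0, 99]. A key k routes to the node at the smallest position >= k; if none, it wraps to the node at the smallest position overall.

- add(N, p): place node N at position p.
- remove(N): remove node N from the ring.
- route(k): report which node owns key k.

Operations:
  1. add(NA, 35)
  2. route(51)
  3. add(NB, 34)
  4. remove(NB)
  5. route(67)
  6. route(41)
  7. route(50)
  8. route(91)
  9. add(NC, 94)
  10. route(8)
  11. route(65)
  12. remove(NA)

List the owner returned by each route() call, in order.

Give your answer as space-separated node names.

Op 1: add NA@35 -> ring=[35:NA]
Op 2: route key 51: none >= 51, wrap to smallest pos 35 -> NA
Op 3: add NB@34 -> ring=[34:NB,35:NA]
Op 4: remove NB -> ring=[35:NA]
Op 5: route key 67: none >= 67, wrap to smallest pos 35 -> NA
Op 6: route key 41: none >= 41, wrap to smallest pos 35 -> NA
Op 7: route key 50: none >= 50, wrap to smallest pos 35 -> NA
Op 8: route key 91: none >= 91, wrap to smallest pos 35 -> NA
Op 9: add NC@94 -> ring=[35:NA,94:NC]
Op 10: route key 8: smallest pos >= 8 is 35 -> NA
Op 11: route key 65: smallest pos >= 65 is 94 -> NC
Op 12: remove NA -> ring=[94:NC]

Answer: NA NA NA NA NA NA NC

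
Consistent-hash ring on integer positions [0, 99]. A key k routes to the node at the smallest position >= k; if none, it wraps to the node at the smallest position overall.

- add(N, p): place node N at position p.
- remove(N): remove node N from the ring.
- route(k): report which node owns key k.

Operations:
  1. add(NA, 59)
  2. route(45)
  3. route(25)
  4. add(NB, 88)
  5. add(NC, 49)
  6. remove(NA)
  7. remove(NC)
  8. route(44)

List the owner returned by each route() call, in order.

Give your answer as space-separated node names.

Op 1: add NA@59 -> ring=[59:NA]
Op 2: route key 45: smallest pos >= 45 is 59 -> NA
Op 3: route key 25: smallest pos >= 25 is 59 -> NA
Op 4: add NB@88 -> ring=[59:NA,88:NB]
Op 5: add NC@49 -> ring=[49:NC,59:NA,88:NB]
Op 6: remove NA -> ring=[49:NC,88:NB]
Op 7: remove NC -> ring=[88:NB]
Op 8: route key 44: smallest pos >= 44 is 88 -> NB

Answer: NA NA NB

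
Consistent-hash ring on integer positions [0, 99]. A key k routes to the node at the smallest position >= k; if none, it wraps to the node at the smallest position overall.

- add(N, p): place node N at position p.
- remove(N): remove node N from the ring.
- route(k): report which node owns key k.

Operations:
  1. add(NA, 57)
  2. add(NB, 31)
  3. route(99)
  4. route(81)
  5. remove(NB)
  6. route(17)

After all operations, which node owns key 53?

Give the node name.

Op 1: add NA@57 -> ring=[57:NA]
Op 2: add NB@31 -> ring=[31:NB,57:NA]
Op 3: route key 99: none >= 99, wrap to smallest pos 31 -> NB
Op 4: route key 81: none >= 81, wrap to smallest pos 31 -> NB
Op 5: remove NB -> ring=[57:NA]
Op 6: route key 17: smallest pos >= 17 is 57 -> NA
Final route key 53: smallest pos >= 53 is 57 -> NA

Answer: NA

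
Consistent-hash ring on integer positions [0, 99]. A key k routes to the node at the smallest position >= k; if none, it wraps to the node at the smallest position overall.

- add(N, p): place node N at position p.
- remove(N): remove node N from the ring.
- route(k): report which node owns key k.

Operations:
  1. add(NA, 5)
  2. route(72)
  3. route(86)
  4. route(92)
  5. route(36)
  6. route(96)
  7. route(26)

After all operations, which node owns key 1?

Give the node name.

Answer: NA

Derivation:
Op 1: add NA@5 -> ring=[5:NA]
Op 2: route key 72: none >= 72, wrap to smallest pos 5 -> NA
Op 3: route key 86: none >= 86, wrap to smallest pos 5 -> NA
Op 4: route key 92: none >= 92, wrap to smallest pos 5 -> NA
Op 5: route key 36: none >= 36, wrap to smallest pos 5 -> NA
Op 6: route key 96: none >= 96, wrap to smallest pos 5 -> NA
Op 7: route key 26: none >= 26, wrap to smallest pos 5 -> NA
Final route key 1: smallest pos >= 1 is 5 -> NA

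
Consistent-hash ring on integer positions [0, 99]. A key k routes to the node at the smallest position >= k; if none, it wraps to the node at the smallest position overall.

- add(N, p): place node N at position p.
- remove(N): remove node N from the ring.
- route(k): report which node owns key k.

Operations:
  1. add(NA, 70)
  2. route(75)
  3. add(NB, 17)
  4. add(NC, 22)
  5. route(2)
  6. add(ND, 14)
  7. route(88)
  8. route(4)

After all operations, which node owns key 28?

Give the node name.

Answer: NA

Derivation:
Op 1: add NA@70 -> ring=[70:NA]
Op 2: route key 75: none >= 75, wrap to smallest pos 70 -> NA
Op 3: add NB@17 -> ring=[17:NB,70:NA]
Op 4: add NC@22 -> ring=[17:NB,22:NC,70:NA]
Op 5: route key 2: smallest pos >= 2 is 17 -> NB
Op 6: add ND@14 -> ring=[14:ND,17:NB,22:NC,70:NA]
Op 7: route key 88: none >= 88, wrap to smallest pos 14 -> ND
Op 8: route key 4: smallest pos >= 4 is 14 -> ND
Final route key 28: smallest pos >= 28 is 70 -> NA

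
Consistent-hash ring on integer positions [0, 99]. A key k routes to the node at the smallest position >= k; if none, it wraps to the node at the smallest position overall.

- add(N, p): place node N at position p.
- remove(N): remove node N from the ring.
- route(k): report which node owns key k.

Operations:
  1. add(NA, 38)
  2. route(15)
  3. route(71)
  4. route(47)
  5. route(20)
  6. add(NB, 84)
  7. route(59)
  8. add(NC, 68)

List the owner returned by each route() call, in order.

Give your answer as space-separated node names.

Op 1: add NA@38 -> ring=[38:NA]
Op 2: route key 15: smallest pos >= 15 is 38 -> NA
Op 3: route key 71: none >= 71, wrap to smallest pos 38 -> NA
Op 4: route key 47: none >= 47, wrap to smallest pos 38 -> NA
Op 5: route key 20: smallest pos >= 20 is 38 -> NA
Op 6: add NB@84 -> ring=[38:NA,84:NB]
Op 7: route key 59: smallest pos >= 59 is 84 -> NB
Op 8: add NC@68 -> ring=[38:NA,68:NC,84:NB]

Answer: NA NA NA NA NB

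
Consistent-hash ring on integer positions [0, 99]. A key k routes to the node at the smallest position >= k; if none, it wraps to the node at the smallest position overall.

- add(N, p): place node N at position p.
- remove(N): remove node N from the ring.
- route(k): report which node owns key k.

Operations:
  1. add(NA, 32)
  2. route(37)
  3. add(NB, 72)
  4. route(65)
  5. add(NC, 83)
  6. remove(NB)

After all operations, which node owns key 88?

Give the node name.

Answer: NA

Derivation:
Op 1: add NA@32 -> ring=[32:NA]
Op 2: route key 37: none >= 37, wrap to smallest pos 32 -> NA
Op 3: add NB@72 -> ring=[32:NA,72:NB]
Op 4: route key 65: smallest pos >= 65 is 72 -> NB
Op 5: add NC@83 -> ring=[32:NA,72:NB,83:NC]
Op 6: remove NB -> ring=[32:NA,83:NC]
Final route key 88: none >= 88, wrap to smallest pos 32 -> NA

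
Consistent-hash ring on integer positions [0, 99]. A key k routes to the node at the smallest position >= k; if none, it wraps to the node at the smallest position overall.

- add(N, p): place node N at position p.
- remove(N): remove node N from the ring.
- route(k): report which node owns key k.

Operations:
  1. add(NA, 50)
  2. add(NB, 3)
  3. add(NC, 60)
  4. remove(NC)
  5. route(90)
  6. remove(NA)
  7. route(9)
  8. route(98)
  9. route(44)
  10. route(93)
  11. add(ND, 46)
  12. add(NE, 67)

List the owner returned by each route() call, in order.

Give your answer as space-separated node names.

Answer: NB NB NB NB NB

Derivation:
Op 1: add NA@50 -> ring=[50:NA]
Op 2: add NB@3 -> ring=[3:NB,50:NA]
Op 3: add NC@60 -> ring=[3:NB,50:NA,60:NC]
Op 4: remove NC -> ring=[3:NB,50:NA]
Op 5: route key 90: none >= 90, wrap to smallest pos 3 -> NB
Op 6: remove NA -> ring=[3:NB]
Op 7: route key 9: none >= 9, wrap to smallest pos 3 -> NB
Op 8: route key 98: none >= 98, wrap to smallest pos 3 -> NB
Op 9: route key 44: none >= 44, wrap to smallest pos 3 -> NB
Op 10: route key 93: none >= 93, wrap to smallest pos 3 -> NB
Op 11: add ND@46 -> ring=[3:NB,46:ND]
Op 12: add NE@67 -> ring=[3:NB,46:ND,67:NE]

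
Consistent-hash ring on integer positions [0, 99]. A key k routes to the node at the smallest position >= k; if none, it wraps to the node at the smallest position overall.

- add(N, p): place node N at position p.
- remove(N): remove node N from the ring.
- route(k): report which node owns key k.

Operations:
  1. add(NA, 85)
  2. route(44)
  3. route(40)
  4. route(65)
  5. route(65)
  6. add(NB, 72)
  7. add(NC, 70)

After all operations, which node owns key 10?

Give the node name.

Op 1: add NA@85 -> ring=[85:NA]
Op 2: route key 44: smallest pos >= 44 is 85 -> NA
Op 3: route key 40: smallest pos >= 40 is 85 -> NA
Op 4: route key 65: smallest pos >= 65 is 85 -> NA
Op 5: route key 65: smallest pos >= 65 is 85 -> NA
Op 6: add NB@72 -> ring=[72:NB,85:NA]
Op 7: add NC@70 -> ring=[70:NC,72:NB,85:NA]
Final route key 10: smallest pos >= 10 is 70 -> NC

Answer: NC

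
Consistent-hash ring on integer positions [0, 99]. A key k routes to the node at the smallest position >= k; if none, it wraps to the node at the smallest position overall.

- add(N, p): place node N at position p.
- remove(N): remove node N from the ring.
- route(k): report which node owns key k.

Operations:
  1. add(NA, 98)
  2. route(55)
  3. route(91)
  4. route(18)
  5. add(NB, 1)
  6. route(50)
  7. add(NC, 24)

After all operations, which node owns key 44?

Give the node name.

Answer: NA

Derivation:
Op 1: add NA@98 -> ring=[98:NA]
Op 2: route key 55: smallest pos >= 55 is 98 -> NA
Op 3: route key 91: smallest pos >= 91 is 98 -> NA
Op 4: route key 18: smallest pos >= 18 is 98 -> NA
Op 5: add NB@1 -> ring=[1:NB,98:NA]
Op 6: route key 50: smallest pos >= 50 is 98 -> NA
Op 7: add NC@24 -> ring=[1:NB,24:NC,98:NA]
Final route key 44: smallest pos >= 44 is 98 -> NA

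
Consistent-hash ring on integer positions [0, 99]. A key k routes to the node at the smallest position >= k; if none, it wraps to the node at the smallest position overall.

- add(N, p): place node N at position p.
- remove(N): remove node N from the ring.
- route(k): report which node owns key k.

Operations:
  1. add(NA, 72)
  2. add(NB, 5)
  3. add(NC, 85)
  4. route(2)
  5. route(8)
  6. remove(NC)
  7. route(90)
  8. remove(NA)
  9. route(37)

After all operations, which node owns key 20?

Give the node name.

Op 1: add NA@72 -> ring=[72:NA]
Op 2: add NB@5 -> ring=[5:NB,72:NA]
Op 3: add NC@85 -> ring=[5:NB,72:NA,85:NC]
Op 4: route key 2: smallest pos >= 2 is 5 -> NB
Op 5: route key 8: smallest pos >= 8 is 72 -> NA
Op 6: remove NC -> ring=[5:NB,72:NA]
Op 7: route key 90: none >= 90, wrap to smallest pos 5 -> NB
Op 8: remove NA -> ring=[5:NB]
Op 9: route key 37: none >= 37, wrap to smallest pos 5 -> NB
Final route key 20: none >= 20, wrap to smallest pos 5 -> NB

Answer: NB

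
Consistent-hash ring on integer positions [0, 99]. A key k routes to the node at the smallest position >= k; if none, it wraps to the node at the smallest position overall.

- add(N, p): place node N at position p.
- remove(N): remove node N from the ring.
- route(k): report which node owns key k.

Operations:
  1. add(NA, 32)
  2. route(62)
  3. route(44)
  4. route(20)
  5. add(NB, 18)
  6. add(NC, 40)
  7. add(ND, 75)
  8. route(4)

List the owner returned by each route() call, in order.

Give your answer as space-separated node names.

Answer: NA NA NA NB

Derivation:
Op 1: add NA@32 -> ring=[32:NA]
Op 2: route key 62: none >= 62, wrap to smallest pos 32 -> NA
Op 3: route key 44: none >= 44, wrap to smallest pos 32 -> NA
Op 4: route key 20: smallest pos >= 20 is 32 -> NA
Op 5: add NB@18 -> ring=[18:NB,32:NA]
Op 6: add NC@40 -> ring=[18:NB,32:NA,40:NC]
Op 7: add ND@75 -> ring=[18:NB,32:NA,40:NC,75:ND]
Op 8: route key 4: smallest pos >= 4 is 18 -> NB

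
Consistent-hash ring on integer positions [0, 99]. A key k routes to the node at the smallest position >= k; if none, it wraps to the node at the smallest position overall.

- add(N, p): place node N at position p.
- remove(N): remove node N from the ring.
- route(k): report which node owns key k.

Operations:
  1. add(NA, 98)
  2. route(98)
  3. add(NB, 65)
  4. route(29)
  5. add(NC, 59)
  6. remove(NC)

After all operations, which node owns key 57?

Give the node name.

Op 1: add NA@98 -> ring=[98:NA]
Op 2: route key 98: smallest pos >= 98 is 98 -> NA
Op 3: add NB@65 -> ring=[65:NB,98:NA]
Op 4: route key 29: smallest pos >= 29 is 65 -> NB
Op 5: add NC@59 -> ring=[59:NC,65:NB,98:NA]
Op 6: remove NC -> ring=[65:NB,98:NA]
Final route key 57: smallest pos >= 57 is 65 -> NB

Answer: NB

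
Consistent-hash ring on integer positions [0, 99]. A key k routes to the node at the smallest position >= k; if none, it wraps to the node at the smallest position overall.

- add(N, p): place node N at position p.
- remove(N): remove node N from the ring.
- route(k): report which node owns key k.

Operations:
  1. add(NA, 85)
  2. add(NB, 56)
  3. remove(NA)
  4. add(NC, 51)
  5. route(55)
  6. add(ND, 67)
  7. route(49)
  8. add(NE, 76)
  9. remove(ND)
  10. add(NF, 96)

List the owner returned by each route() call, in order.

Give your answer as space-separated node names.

Answer: NB NC

Derivation:
Op 1: add NA@85 -> ring=[85:NA]
Op 2: add NB@56 -> ring=[56:NB,85:NA]
Op 3: remove NA -> ring=[56:NB]
Op 4: add NC@51 -> ring=[51:NC,56:NB]
Op 5: route key 55: smallest pos >= 55 is 56 -> NB
Op 6: add ND@67 -> ring=[51:NC,56:NB,67:ND]
Op 7: route key 49: smallest pos >= 49 is 51 -> NC
Op 8: add NE@76 -> ring=[51:NC,56:NB,67:ND,76:NE]
Op 9: remove ND -> ring=[51:NC,56:NB,76:NE]
Op 10: add NF@96 -> ring=[51:NC,56:NB,76:NE,96:NF]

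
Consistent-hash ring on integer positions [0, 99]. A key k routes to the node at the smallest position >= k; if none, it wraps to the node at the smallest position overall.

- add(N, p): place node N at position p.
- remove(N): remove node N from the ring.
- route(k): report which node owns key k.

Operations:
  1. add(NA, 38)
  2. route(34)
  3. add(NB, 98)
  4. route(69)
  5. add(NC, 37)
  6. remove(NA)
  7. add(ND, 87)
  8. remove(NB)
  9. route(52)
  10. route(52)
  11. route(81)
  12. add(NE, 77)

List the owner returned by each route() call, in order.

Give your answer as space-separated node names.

Answer: NA NB ND ND ND

Derivation:
Op 1: add NA@38 -> ring=[38:NA]
Op 2: route key 34: smallest pos >= 34 is 38 -> NA
Op 3: add NB@98 -> ring=[38:NA,98:NB]
Op 4: route key 69: smallest pos >= 69 is 98 -> NB
Op 5: add NC@37 -> ring=[37:NC,38:NA,98:NB]
Op 6: remove NA -> ring=[37:NC,98:NB]
Op 7: add ND@87 -> ring=[37:NC,87:ND,98:NB]
Op 8: remove NB -> ring=[37:NC,87:ND]
Op 9: route key 52: smallest pos >= 52 is 87 -> ND
Op 10: route key 52: smallest pos >= 52 is 87 -> ND
Op 11: route key 81: smallest pos >= 81 is 87 -> ND
Op 12: add NE@77 -> ring=[37:NC,77:NE,87:ND]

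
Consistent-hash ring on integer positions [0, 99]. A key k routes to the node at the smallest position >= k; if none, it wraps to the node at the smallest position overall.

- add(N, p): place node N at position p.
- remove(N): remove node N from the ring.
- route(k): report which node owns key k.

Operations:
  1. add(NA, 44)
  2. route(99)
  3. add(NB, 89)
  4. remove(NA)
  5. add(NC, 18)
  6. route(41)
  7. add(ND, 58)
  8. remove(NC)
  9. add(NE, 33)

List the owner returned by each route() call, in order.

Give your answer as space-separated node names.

Answer: NA NB

Derivation:
Op 1: add NA@44 -> ring=[44:NA]
Op 2: route key 99: none >= 99, wrap to smallest pos 44 -> NA
Op 3: add NB@89 -> ring=[44:NA,89:NB]
Op 4: remove NA -> ring=[89:NB]
Op 5: add NC@18 -> ring=[18:NC,89:NB]
Op 6: route key 41: smallest pos >= 41 is 89 -> NB
Op 7: add ND@58 -> ring=[18:NC,58:ND,89:NB]
Op 8: remove NC -> ring=[58:ND,89:NB]
Op 9: add NE@33 -> ring=[33:NE,58:ND,89:NB]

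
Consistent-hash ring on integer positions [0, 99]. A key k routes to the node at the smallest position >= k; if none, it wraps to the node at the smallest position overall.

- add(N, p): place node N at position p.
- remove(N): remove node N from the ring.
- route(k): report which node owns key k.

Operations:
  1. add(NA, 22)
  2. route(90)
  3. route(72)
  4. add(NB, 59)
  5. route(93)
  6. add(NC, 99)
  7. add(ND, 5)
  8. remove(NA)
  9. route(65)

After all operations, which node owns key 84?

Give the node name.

Answer: NC

Derivation:
Op 1: add NA@22 -> ring=[22:NA]
Op 2: route key 90: none >= 90, wrap to smallest pos 22 -> NA
Op 3: route key 72: none >= 72, wrap to smallest pos 22 -> NA
Op 4: add NB@59 -> ring=[22:NA,59:NB]
Op 5: route key 93: none >= 93, wrap to smallest pos 22 -> NA
Op 6: add NC@99 -> ring=[22:NA,59:NB,99:NC]
Op 7: add ND@5 -> ring=[5:ND,22:NA,59:NB,99:NC]
Op 8: remove NA -> ring=[5:ND,59:NB,99:NC]
Op 9: route key 65: smallest pos >= 65 is 99 -> NC
Final route key 84: smallest pos >= 84 is 99 -> NC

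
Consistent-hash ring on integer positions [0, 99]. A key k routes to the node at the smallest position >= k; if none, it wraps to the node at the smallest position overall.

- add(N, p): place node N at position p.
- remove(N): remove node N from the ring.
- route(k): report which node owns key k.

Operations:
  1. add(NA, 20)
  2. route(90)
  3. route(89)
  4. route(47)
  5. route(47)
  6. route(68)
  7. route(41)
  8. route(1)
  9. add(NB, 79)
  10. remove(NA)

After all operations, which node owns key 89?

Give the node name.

Op 1: add NA@20 -> ring=[20:NA]
Op 2: route key 90: none >= 90, wrap to smallest pos 20 -> NA
Op 3: route key 89: none >= 89, wrap to smallest pos 20 -> NA
Op 4: route key 47: none >= 47, wrap to smallest pos 20 -> NA
Op 5: route key 47: none >= 47, wrap to smallest pos 20 -> NA
Op 6: route key 68: none >= 68, wrap to smallest pos 20 -> NA
Op 7: route key 41: none >= 41, wrap to smallest pos 20 -> NA
Op 8: route key 1: smallest pos >= 1 is 20 -> NA
Op 9: add NB@79 -> ring=[20:NA,79:NB]
Op 10: remove NA -> ring=[79:NB]
Final route key 89: none >= 89, wrap to smallest pos 79 -> NB

Answer: NB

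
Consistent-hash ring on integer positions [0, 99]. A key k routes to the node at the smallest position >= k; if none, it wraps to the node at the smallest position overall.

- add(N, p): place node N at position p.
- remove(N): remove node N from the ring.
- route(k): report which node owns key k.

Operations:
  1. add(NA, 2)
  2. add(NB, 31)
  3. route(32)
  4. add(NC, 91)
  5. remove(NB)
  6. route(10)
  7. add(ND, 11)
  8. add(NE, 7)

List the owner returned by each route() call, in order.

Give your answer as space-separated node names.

Op 1: add NA@2 -> ring=[2:NA]
Op 2: add NB@31 -> ring=[2:NA,31:NB]
Op 3: route key 32: none >= 32, wrap to smallest pos 2 -> NA
Op 4: add NC@91 -> ring=[2:NA,31:NB,91:NC]
Op 5: remove NB -> ring=[2:NA,91:NC]
Op 6: route key 10: smallest pos >= 10 is 91 -> NC
Op 7: add ND@11 -> ring=[2:NA,11:ND,91:NC]
Op 8: add NE@7 -> ring=[2:NA,7:NE,11:ND,91:NC]

Answer: NA NC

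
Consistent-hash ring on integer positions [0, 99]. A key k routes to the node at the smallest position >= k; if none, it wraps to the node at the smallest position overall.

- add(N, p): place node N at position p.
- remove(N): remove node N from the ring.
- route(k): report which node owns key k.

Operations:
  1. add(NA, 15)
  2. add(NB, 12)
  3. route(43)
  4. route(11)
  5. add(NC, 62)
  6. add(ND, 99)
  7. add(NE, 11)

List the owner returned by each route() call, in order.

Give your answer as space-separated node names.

Op 1: add NA@15 -> ring=[15:NA]
Op 2: add NB@12 -> ring=[12:NB,15:NA]
Op 3: route key 43: none >= 43, wrap to smallest pos 12 -> NB
Op 4: route key 11: smallest pos >= 11 is 12 -> NB
Op 5: add NC@62 -> ring=[12:NB,15:NA,62:NC]
Op 6: add ND@99 -> ring=[12:NB,15:NA,62:NC,99:ND]
Op 7: add NE@11 -> ring=[11:NE,12:NB,15:NA,62:NC,99:ND]

Answer: NB NB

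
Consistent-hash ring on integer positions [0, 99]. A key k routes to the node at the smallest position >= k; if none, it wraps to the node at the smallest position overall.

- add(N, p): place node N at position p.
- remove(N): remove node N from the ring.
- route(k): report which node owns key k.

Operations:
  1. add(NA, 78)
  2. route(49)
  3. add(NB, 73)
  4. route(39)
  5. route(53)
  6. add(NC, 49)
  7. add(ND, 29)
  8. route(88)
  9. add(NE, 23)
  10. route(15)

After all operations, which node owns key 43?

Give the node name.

Answer: NC

Derivation:
Op 1: add NA@78 -> ring=[78:NA]
Op 2: route key 49: smallest pos >= 49 is 78 -> NA
Op 3: add NB@73 -> ring=[73:NB,78:NA]
Op 4: route key 39: smallest pos >= 39 is 73 -> NB
Op 5: route key 53: smallest pos >= 53 is 73 -> NB
Op 6: add NC@49 -> ring=[49:NC,73:NB,78:NA]
Op 7: add ND@29 -> ring=[29:ND,49:NC,73:NB,78:NA]
Op 8: route key 88: none >= 88, wrap to smallest pos 29 -> ND
Op 9: add NE@23 -> ring=[23:NE,29:ND,49:NC,73:NB,78:NA]
Op 10: route key 15: smallest pos >= 15 is 23 -> NE
Final route key 43: smallest pos >= 43 is 49 -> NC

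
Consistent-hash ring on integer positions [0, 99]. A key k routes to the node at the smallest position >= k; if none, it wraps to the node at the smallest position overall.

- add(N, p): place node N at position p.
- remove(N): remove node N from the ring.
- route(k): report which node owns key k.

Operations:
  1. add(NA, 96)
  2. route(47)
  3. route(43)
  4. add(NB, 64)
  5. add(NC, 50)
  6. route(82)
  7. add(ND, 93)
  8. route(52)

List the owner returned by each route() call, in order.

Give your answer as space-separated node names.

Answer: NA NA NA NB

Derivation:
Op 1: add NA@96 -> ring=[96:NA]
Op 2: route key 47: smallest pos >= 47 is 96 -> NA
Op 3: route key 43: smallest pos >= 43 is 96 -> NA
Op 4: add NB@64 -> ring=[64:NB,96:NA]
Op 5: add NC@50 -> ring=[50:NC,64:NB,96:NA]
Op 6: route key 82: smallest pos >= 82 is 96 -> NA
Op 7: add ND@93 -> ring=[50:NC,64:NB,93:ND,96:NA]
Op 8: route key 52: smallest pos >= 52 is 64 -> NB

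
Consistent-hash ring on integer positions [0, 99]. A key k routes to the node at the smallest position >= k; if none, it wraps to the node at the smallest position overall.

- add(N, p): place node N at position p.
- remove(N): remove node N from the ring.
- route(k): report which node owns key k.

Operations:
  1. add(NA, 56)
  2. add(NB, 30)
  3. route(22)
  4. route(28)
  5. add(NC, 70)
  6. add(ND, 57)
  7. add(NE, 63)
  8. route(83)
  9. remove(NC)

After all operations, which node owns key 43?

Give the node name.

Op 1: add NA@56 -> ring=[56:NA]
Op 2: add NB@30 -> ring=[30:NB,56:NA]
Op 3: route key 22: smallest pos >= 22 is 30 -> NB
Op 4: route key 28: smallest pos >= 28 is 30 -> NB
Op 5: add NC@70 -> ring=[30:NB,56:NA,70:NC]
Op 6: add ND@57 -> ring=[30:NB,56:NA,57:ND,70:NC]
Op 7: add NE@63 -> ring=[30:NB,56:NA,57:ND,63:NE,70:NC]
Op 8: route key 83: none >= 83, wrap to smallest pos 30 -> NB
Op 9: remove NC -> ring=[30:NB,56:NA,57:ND,63:NE]
Final route key 43: smallest pos >= 43 is 56 -> NA

Answer: NA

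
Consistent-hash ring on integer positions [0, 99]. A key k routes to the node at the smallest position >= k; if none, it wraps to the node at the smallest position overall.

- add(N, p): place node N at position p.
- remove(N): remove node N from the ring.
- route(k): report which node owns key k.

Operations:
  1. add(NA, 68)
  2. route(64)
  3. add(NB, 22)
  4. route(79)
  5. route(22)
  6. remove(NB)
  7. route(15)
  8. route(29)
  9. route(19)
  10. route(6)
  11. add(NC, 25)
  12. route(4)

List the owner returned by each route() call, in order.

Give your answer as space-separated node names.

Op 1: add NA@68 -> ring=[68:NA]
Op 2: route key 64: smallest pos >= 64 is 68 -> NA
Op 3: add NB@22 -> ring=[22:NB,68:NA]
Op 4: route key 79: none >= 79, wrap to smallest pos 22 -> NB
Op 5: route key 22: smallest pos >= 22 is 22 -> NB
Op 6: remove NB -> ring=[68:NA]
Op 7: route key 15: smallest pos >= 15 is 68 -> NA
Op 8: route key 29: smallest pos >= 29 is 68 -> NA
Op 9: route key 19: smallest pos >= 19 is 68 -> NA
Op 10: route key 6: smallest pos >= 6 is 68 -> NA
Op 11: add NC@25 -> ring=[25:NC,68:NA]
Op 12: route key 4: smallest pos >= 4 is 25 -> NC

Answer: NA NB NB NA NA NA NA NC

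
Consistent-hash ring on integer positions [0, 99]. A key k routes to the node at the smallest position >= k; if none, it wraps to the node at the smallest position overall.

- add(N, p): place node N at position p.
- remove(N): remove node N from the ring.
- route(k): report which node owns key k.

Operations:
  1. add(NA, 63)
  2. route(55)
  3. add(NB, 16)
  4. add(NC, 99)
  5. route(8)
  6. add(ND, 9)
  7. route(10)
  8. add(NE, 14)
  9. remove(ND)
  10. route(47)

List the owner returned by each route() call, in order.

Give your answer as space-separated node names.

Answer: NA NB NB NA

Derivation:
Op 1: add NA@63 -> ring=[63:NA]
Op 2: route key 55: smallest pos >= 55 is 63 -> NA
Op 3: add NB@16 -> ring=[16:NB,63:NA]
Op 4: add NC@99 -> ring=[16:NB,63:NA,99:NC]
Op 5: route key 8: smallest pos >= 8 is 16 -> NB
Op 6: add ND@9 -> ring=[9:ND,16:NB,63:NA,99:NC]
Op 7: route key 10: smallest pos >= 10 is 16 -> NB
Op 8: add NE@14 -> ring=[9:ND,14:NE,16:NB,63:NA,99:NC]
Op 9: remove ND -> ring=[14:NE,16:NB,63:NA,99:NC]
Op 10: route key 47: smallest pos >= 47 is 63 -> NA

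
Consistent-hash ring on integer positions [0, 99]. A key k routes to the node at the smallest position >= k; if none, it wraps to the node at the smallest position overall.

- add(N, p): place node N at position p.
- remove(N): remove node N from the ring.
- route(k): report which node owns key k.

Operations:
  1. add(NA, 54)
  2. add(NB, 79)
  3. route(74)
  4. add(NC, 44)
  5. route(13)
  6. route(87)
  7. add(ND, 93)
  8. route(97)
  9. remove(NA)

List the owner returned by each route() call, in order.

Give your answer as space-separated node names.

Op 1: add NA@54 -> ring=[54:NA]
Op 2: add NB@79 -> ring=[54:NA,79:NB]
Op 3: route key 74: smallest pos >= 74 is 79 -> NB
Op 4: add NC@44 -> ring=[44:NC,54:NA,79:NB]
Op 5: route key 13: smallest pos >= 13 is 44 -> NC
Op 6: route key 87: none >= 87, wrap to smallest pos 44 -> NC
Op 7: add ND@93 -> ring=[44:NC,54:NA,79:NB,93:ND]
Op 8: route key 97: none >= 97, wrap to smallest pos 44 -> NC
Op 9: remove NA -> ring=[44:NC,79:NB,93:ND]

Answer: NB NC NC NC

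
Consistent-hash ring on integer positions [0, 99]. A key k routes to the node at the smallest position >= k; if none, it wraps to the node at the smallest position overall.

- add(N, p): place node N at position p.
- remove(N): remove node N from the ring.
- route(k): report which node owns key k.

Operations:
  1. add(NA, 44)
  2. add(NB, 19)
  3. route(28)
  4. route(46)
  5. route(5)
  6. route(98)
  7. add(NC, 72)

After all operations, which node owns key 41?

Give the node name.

Answer: NA

Derivation:
Op 1: add NA@44 -> ring=[44:NA]
Op 2: add NB@19 -> ring=[19:NB,44:NA]
Op 3: route key 28: smallest pos >= 28 is 44 -> NA
Op 4: route key 46: none >= 46, wrap to smallest pos 19 -> NB
Op 5: route key 5: smallest pos >= 5 is 19 -> NB
Op 6: route key 98: none >= 98, wrap to smallest pos 19 -> NB
Op 7: add NC@72 -> ring=[19:NB,44:NA,72:NC]
Final route key 41: smallest pos >= 41 is 44 -> NA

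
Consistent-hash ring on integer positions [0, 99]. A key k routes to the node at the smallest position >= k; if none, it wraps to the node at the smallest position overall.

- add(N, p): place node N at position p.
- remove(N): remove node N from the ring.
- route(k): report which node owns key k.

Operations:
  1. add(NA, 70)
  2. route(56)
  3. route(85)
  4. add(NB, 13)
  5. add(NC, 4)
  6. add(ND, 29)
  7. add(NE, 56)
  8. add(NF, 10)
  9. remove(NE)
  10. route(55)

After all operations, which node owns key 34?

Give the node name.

Op 1: add NA@70 -> ring=[70:NA]
Op 2: route key 56: smallest pos >= 56 is 70 -> NA
Op 3: route key 85: none >= 85, wrap to smallest pos 70 -> NA
Op 4: add NB@13 -> ring=[13:NB,70:NA]
Op 5: add NC@4 -> ring=[4:NC,13:NB,70:NA]
Op 6: add ND@29 -> ring=[4:NC,13:NB,29:ND,70:NA]
Op 7: add NE@56 -> ring=[4:NC,13:NB,29:ND,56:NE,70:NA]
Op 8: add NF@10 -> ring=[4:NC,10:NF,13:NB,29:ND,56:NE,70:NA]
Op 9: remove NE -> ring=[4:NC,10:NF,13:NB,29:ND,70:NA]
Op 10: route key 55: smallest pos >= 55 is 70 -> NA
Final route key 34: smallest pos >= 34 is 70 -> NA

Answer: NA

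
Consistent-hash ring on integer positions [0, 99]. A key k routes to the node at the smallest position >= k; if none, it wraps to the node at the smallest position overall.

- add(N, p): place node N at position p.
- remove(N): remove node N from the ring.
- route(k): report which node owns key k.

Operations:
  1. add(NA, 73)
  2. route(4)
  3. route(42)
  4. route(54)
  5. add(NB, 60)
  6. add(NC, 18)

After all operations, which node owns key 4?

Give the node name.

Op 1: add NA@73 -> ring=[73:NA]
Op 2: route key 4: smallest pos >= 4 is 73 -> NA
Op 3: route key 42: smallest pos >= 42 is 73 -> NA
Op 4: route key 54: smallest pos >= 54 is 73 -> NA
Op 5: add NB@60 -> ring=[60:NB,73:NA]
Op 6: add NC@18 -> ring=[18:NC,60:NB,73:NA]
Final route key 4: smallest pos >= 4 is 18 -> NC

Answer: NC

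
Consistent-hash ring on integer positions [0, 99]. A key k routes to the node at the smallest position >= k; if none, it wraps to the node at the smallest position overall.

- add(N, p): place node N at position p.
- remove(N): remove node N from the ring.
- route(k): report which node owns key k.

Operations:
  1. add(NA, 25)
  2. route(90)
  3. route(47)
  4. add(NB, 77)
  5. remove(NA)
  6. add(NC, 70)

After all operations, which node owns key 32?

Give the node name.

Op 1: add NA@25 -> ring=[25:NA]
Op 2: route key 90: none >= 90, wrap to smallest pos 25 -> NA
Op 3: route key 47: none >= 47, wrap to smallest pos 25 -> NA
Op 4: add NB@77 -> ring=[25:NA,77:NB]
Op 5: remove NA -> ring=[77:NB]
Op 6: add NC@70 -> ring=[70:NC,77:NB]
Final route key 32: smallest pos >= 32 is 70 -> NC

Answer: NC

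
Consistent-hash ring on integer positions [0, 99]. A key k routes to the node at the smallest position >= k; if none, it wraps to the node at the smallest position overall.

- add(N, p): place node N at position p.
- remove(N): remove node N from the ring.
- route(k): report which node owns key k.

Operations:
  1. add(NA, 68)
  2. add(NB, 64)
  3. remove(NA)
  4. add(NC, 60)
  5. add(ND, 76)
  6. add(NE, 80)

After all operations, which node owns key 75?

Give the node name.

Answer: ND

Derivation:
Op 1: add NA@68 -> ring=[68:NA]
Op 2: add NB@64 -> ring=[64:NB,68:NA]
Op 3: remove NA -> ring=[64:NB]
Op 4: add NC@60 -> ring=[60:NC,64:NB]
Op 5: add ND@76 -> ring=[60:NC,64:NB,76:ND]
Op 6: add NE@80 -> ring=[60:NC,64:NB,76:ND,80:NE]
Final route key 75: smallest pos >= 75 is 76 -> ND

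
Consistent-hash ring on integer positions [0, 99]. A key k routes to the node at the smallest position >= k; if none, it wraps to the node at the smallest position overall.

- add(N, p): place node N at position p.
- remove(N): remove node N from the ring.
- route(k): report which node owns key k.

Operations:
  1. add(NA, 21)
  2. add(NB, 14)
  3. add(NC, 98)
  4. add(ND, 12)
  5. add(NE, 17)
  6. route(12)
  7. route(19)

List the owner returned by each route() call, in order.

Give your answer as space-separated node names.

Answer: ND NA

Derivation:
Op 1: add NA@21 -> ring=[21:NA]
Op 2: add NB@14 -> ring=[14:NB,21:NA]
Op 3: add NC@98 -> ring=[14:NB,21:NA,98:NC]
Op 4: add ND@12 -> ring=[12:ND,14:NB,21:NA,98:NC]
Op 5: add NE@17 -> ring=[12:ND,14:NB,17:NE,21:NA,98:NC]
Op 6: route key 12: smallest pos >= 12 is 12 -> ND
Op 7: route key 19: smallest pos >= 19 is 21 -> NA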